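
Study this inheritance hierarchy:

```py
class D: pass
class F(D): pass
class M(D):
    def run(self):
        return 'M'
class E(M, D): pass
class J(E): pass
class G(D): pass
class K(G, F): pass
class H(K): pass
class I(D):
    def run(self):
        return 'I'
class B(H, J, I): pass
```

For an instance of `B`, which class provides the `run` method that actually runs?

L[B] = B + merge(L[H], L[J], L[I], [H J I])
  take H:  [H K G F D object] + [J E M D object] + [I D object] + [H J I]
  take K:  [K G F D object] + [J E M D object] + [I D object] + [J I]
  take G:  [G F D object] + [J E M D object] + [I D object] + [J I]
  take F:  [F D object] + [J E M D object] + [I D object] + [J I]
  take J:  [D object] + [J E M D object] + [I D object] + [J I]
  take E:  [D object] + [E M D object] + [I D object] + [I]
  take M:  [D object] + [M D object] + [I D object] + [I]
  take I:  [D object] + [D object] + [I D object] + [I]
  take D:  [D object] + [D object] + [D object]
  take object:  [object] + [object] + [object]
MRO: B H K G F J E M I D object
run is defined in: I, M. First along the MRO is M.

M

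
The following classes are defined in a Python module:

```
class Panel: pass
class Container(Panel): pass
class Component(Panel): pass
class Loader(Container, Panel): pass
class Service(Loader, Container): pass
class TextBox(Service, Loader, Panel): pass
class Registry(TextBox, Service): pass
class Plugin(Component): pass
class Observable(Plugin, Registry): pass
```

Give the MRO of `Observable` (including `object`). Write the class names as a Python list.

[Observable, Plugin, Component, Registry, TextBox, Service, Loader, Container, Panel, object]

L[Observable] = Observable + merge(L[Plugin], L[Registry], [Plugin Registry])
  take Plugin:  [Plugin Component Panel object] + [Registry TextBox Service Loader Container Panel object] + [Plugin Registry]
  take Component:  [Component Panel object] + [Registry TextBox Service Loader Container Panel object] + [Registry]
  take Registry:  [Panel object] + [Registry TextBox Service Loader Container Panel object] + [Registry]
  take TextBox:  [Panel object] + [TextBox Service Loader Container Panel object]
  take Service:  [Panel object] + [Service Loader Container Panel object]
  take Loader:  [Panel object] + [Loader Container Panel object]
  take Container:  [Panel object] + [Container Panel object]
  take Panel:  [Panel object] + [Panel object]
  take object:  [object] + [object]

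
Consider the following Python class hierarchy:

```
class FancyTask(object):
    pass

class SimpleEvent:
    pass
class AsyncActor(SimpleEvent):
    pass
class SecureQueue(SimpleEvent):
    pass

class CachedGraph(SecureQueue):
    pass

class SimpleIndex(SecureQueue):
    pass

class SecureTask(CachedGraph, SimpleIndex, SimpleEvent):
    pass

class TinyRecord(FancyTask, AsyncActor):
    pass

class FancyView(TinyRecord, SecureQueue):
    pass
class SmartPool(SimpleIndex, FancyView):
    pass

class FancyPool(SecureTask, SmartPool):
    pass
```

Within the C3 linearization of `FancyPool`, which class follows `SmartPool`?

L[FancyPool] = FancyPool + merge(L[SecureTask], L[SmartPool], [SecureTask SmartPool])
  take SecureTask:  [SecureTask CachedGraph SimpleIndex SecureQueue SimpleEvent object] + [SmartPool SimpleIndex FancyView TinyRecord FancyTask AsyncActor SecureQueue SimpleEvent object] + [SecureTask SmartPool]
  take CachedGraph:  [CachedGraph SimpleIndex SecureQueue SimpleEvent object] + [SmartPool SimpleIndex FancyView TinyRecord FancyTask AsyncActor SecureQueue SimpleEvent object] + [SmartPool]
  take SmartPool:  [SimpleIndex SecureQueue SimpleEvent object] + [SmartPool SimpleIndex FancyView TinyRecord FancyTask AsyncActor SecureQueue SimpleEvent object] + [SmartPool]
  take SimpleIndex:  [SimpleIndex SecureQueue SimpleEvent object] + [SimpleIndex FancyView TinyRecord FancyTask AsyncActor SecureQueue SimpleEvent object]
  take FancyView:  [SecureQueue SimpleEvent object] + [FancyView TinyRecord FancyTask AsyncActor SecureQueue SimpleEvent object]
  take TinyRecord:  [SecureQueue SimpleEvent object] + [TinyRecord FancyTask AsyncActor SecureQueue SimpleEvent object]
  take FancyTask:  [SecureQueue SimpleEvent object] + [FancyTask AsyncActor SecureQueue SimpleEvent object]
  take AsyncActor:  [SecureQueue SimpleEvent object] + [AsyncActor SecureQueue SimpleEvent object]
  take SecureQueue:  [SecureQueue SimpleEvent object] + [SecureQueue SimpleEvent object]
  take SimpleEvent:  [SimpleEvent object] + [SimpleEvent object]
  take object:  [object] + [object]
MRO: FancyPool SecureTask CachedGraph SmartPool SimpleIndex FancyView TinyRecord FancyTask AsyncActor SecureQueue SimpleEvent object
SmartPool is at position 3; next is SimpleIndex.

SimpleIndex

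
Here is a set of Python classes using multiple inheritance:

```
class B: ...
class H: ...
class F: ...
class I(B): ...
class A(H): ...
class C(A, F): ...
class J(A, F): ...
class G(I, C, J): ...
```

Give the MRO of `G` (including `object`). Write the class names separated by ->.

G -> I -> B -> C -> J -> A -> H -> F -> object

L[G] = G + merge(L[I], L[C], L[J], [I C J])
  take I:  [I B object] + [C A H F object] + [J A H F object] + [I C J]
  take B:  [B object] + [C A H F object] + [J A H F object] + [C J]
  take C:  [object] + [C A H F object] + [J A H F object] + [C J]
  take J:  [object] + [A H F object] + [J A H F object] + [J]
  take A:  [object] + [A H F object] + [A H F object]
  take H:  [object] + [H F object] + [H F object]
  take F:  [object] + [F object] + [F object]
  take object:  [object] + [object] + [object]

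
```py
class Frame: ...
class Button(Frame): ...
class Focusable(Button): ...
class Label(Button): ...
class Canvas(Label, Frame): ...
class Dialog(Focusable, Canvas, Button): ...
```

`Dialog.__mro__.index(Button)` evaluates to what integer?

L[Dialog] = Dialog + merge(L[Focusable], L[Canvas], L[Button], [Focusable Canvas Button])
  take Focusable:  [Focusable Button Frame object] + [Canvas Label Button Frame object] + [Button Frame object] + [Focusable Canvas Button]
  take Canvas:  [Button Frame object] + [Canvas Label Button Frame object] + [Button Frame object] + [Canvas Button]
  take Label:  [Button Frame object] + [Label Button Frame object] + [Button Frame object] + [Button]
  take Button:  [Button Frame object] + [Button Frame object] + [Button Frame object] + [Button]
  take Frame:  [Frame object] + [Frame object] + [Frame object]
  take object:  [object] + [object] + [object]
MRO: Dialog Focusable Canvas Label Button Frame object
Button sits at index 4.

4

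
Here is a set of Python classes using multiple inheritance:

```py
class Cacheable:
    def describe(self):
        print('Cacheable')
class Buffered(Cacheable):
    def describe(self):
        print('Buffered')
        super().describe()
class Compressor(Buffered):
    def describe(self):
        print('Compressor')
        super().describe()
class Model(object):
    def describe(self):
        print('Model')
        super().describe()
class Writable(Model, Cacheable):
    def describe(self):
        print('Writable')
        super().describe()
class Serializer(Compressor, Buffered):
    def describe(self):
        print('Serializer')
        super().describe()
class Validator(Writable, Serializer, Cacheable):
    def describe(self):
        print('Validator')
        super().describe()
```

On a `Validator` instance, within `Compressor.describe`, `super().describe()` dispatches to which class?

Buffered

L[Validator] = Validator + merge(L[Writable], L[Serializer], L[Cacheable], [Writable Serializer Cacheable])
  take Writable:  [Writable Model Cacheable object] + [Serializer Compressor Buffered Cacheable object] + [Cacheable object] + [Writable Serializer Cacheable]
  take Model:  [Model Cacheable object] + [Serializer Compressor Buffered Cacheable object] + [Cacheable object] + [Serializer Cacheable]
  take Serializer:  [Cacheable object] + [Serializer Compressor Buffered Cacheable object] + [Cacheable object] + [Serializer Cacheable]
  take Compressor:  [Cacheable object] + [Compressor Buffered Cacheable object] + [Cacheable object] + [Cacheable]
  take Buffered:  [Cacheable object] + [Buffered Cacheable object] + [Cacheable object] + [Cacheable]
  take Cacheable:  [Cacheable object] + [Cacheable object] + [Cacheable object] + [Cacheable]
  take object:  [object] + [object] + [object]
MRO: Validator Writable Model Serializer Compressor Buffered Cacheable object
super() in Compressor.describe on a Validator instance goes to the class after Compressor in Validator's MRO: Buffered.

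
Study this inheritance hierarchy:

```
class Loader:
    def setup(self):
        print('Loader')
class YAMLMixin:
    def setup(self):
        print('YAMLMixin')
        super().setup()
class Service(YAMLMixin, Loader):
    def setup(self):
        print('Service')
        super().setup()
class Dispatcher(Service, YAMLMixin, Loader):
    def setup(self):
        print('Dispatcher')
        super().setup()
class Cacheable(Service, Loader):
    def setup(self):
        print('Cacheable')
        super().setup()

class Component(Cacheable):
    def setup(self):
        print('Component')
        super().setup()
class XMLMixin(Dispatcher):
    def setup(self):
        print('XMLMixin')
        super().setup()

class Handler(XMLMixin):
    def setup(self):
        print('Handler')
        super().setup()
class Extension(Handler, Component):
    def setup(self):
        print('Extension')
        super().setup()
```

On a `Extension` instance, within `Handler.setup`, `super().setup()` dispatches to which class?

XMLMixin

L[Extension] = Extension + merge(L[Handler], L[Component], [Handler Component])
  take Handler:  [Handler XMLMixin Dispatcher Service YAMLMixin Loader object] + [Component Cacheable Service YAMLMixin Loader object] + [Handler Component]
  take XMLMixin:  [XMLMixin Dispatcher Service YAMLMixin Loader object] + [Component Cacheable Service YAMLMixin Loader object] + [Component]
  take Dispatcher:  [Dispatcher Service YAMLMixin Loader object] + [Component Cacheable Service YAMLMixin Loader object] + [Component]
  take Component:  [Service YAMLMixin Loader object] + [Component Cacheable Service YAMLMixin Loader object] + [Component]
  take Cacheable:  [Service YAMLMixin Loader object] + [Cacheable Service YAMLMixin Loader object]
  take Service:  [Service YAMLMixin Loader object] + [Service YAMLMixin Loader object]
  take YAMLMixin:  [YAMLMixin Loader object] + [YAMLMixin Loader object]
  take Loader:  [Loader object] + [Loader object]
  take object:  [object] + [object]
MRO: Extension Handler XMLMixin Dispatcher Component Cacheable Service YAMLMixin Loader object
super() in Handler.setup on a Extension instance goes to the class after Handler in Extension's MRO: XMLMixin.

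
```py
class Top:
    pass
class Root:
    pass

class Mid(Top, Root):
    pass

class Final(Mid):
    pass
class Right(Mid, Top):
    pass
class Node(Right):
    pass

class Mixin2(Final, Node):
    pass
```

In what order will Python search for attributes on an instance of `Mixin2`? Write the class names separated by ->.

L[Mixin2] = Mixin2 + merge(L[Final], L[Node], [Final Node])
  take Final:  [Final Mid Top Root object] + [Node Right Mid Top Root object] + [Final Node]
  take Node:  [Mid Top Root object] + [Node Right Mid Top Root object] + [Node]
  take Right:  [Mid Top Root object] + [Right Mid Top Root object]
  take Mid:  [Mid Top Root object] + [Mid Top Root object]
  take Top:  [Top Root object] + [Top Root object]
  take Root:  [Root object] + [Root object]
  take object:  [object] + [object]

Mixin2 -> Final -> Node -> Right -> Mid -> Top -> Root -> object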